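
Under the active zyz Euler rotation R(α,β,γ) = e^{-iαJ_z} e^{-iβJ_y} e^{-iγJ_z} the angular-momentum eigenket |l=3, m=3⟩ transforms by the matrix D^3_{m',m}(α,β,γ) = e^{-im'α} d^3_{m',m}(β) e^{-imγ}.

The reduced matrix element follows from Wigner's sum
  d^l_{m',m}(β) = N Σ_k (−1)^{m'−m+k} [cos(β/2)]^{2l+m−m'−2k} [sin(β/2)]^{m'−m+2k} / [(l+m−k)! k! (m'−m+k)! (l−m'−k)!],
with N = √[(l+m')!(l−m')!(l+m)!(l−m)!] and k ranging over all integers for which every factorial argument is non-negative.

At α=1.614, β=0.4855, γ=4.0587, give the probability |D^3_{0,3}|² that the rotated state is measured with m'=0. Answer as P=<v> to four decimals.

Split into d^3_{0,3}(β=0.4855) × two z-phases.
Half-angle: c=0.970681, s=0.240373. N=√(6·6·720·1)=160.996894
The bounds max(0,m−m')=3 and min(l+m,l−m')=3 give 1 term
  k=3: (−1)^0·160.9969/(36)·0.9707^3·0.2404^3 = +0.056807
d^3_{0,3}(0.4855) = +0.056807
|D^3_{0,3}|² = |d^3_{0,3}(β)|² = (+0.056807)² = 0.003227 (the z-rotation phases have unit modulus)

P=0.0032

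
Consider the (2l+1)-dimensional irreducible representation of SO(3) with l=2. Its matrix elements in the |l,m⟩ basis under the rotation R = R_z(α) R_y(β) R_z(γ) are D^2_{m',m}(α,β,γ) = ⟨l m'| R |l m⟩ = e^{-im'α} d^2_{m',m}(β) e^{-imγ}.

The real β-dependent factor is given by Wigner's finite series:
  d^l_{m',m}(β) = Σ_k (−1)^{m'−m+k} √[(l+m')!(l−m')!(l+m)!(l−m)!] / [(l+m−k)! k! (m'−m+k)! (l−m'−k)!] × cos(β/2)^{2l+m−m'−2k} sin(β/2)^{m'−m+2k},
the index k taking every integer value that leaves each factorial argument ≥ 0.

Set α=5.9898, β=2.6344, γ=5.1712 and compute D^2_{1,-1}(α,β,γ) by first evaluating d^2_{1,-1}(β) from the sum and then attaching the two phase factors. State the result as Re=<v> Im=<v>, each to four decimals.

Split into d^2_{1,-1}(β=2.6344) × two z-phases.
Half-angle: c=0.250887, s=0.968016. N=√(6·1·1·6)=6.000000
k∈{0,1} keeps every argument non-negative
  k=0: (−1)^2·6.0000/(2)·0.2509^2·0.9680^2 = +0.176947
  k=1: (−1)^3·6.0000/(6)·0.2509^0·0.9680^4 = -0.878074
d^2_{1,-1}(2.6344) = +0.176947 -0.878074 = -0.701127
D = (+0.957270+0.289195i)·(-0.701127)·(+0.442882-0.896580i) = -0.479041+0.511956i

Re=-0.4790 Im=0.5120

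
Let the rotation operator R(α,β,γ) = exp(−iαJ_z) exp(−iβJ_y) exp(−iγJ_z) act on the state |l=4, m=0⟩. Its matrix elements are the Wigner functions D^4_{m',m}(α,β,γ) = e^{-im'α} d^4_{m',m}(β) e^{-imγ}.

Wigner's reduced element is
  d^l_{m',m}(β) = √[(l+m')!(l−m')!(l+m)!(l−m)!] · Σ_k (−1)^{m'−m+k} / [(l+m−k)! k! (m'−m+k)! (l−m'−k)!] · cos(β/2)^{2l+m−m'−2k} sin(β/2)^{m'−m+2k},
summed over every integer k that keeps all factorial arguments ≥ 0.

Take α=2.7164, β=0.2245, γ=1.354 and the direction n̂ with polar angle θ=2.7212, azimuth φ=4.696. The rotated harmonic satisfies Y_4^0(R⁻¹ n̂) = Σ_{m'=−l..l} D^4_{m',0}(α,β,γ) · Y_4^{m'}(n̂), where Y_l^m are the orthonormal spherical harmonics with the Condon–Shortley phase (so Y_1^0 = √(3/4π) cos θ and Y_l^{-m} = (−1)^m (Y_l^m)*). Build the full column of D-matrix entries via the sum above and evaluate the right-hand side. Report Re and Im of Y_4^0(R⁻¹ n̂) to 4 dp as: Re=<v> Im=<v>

Re=0.3192 Im=0.0000

Need the full column D^4_{m',0} for m'=−4..4 at α=2.7164, β=0.2245, γ=1.354.
cos(β/2)=0.993707, sin(β/2)=0.112014
d^4_{-4,0}: single k=4 term ⇒ +0.001284;  D = -0.000166-0.001273i
d^4_{-3,0}: k∈[3..4] ⇒ +0.016113 -0.000205 = +0.015908;  D = -0.004628+0.015220i
d^4_{-2,0}: k∈[2..4] ⇒ +0.114609 -0.003883 +0.000019 = +0.110744;  D = +0.073057-0.083228i
d^4_{-1,0}: k∈[1..4] ⇒ +0.479288 -0.036541 +0.000464 -0.000001 = +0.443210;  D = -0.403746+0.182822i
d^4_{0,0}: k∈[0..4] ⇒ +0.950748 -0.193293 +0.005526 -0.000031 +0.000000 = +0.762950;  D = +0.762950+0.000000i
d^4_{1,0}: k∈[0..3] ⇒ -0.479288 +0.036541 -0.000464 +0.000001 = -0.443210;  D = +0.403746+0.182822i
d^4_{2,0}: k∈[0..2] ⇒ +0.114609 -0.003883 +0.000019 = +0.110744;  D = +0.073057+0.083228i
d^4_{3,0}: k∈[0..1] ⇒ -0.016113 +0.000205 = -0.015908;  D = +0.004628+0.015220i
d^4_{4,0}: single k=0 term ⇒ +0.001284;  D = -0.000166+0.001273i
Y_4^{m'}(θ=2.7212,φ=4.696) and Σ D·Y over m':
  (-0.0002-0.0013i)·(+0.0123+0.0008i)  (-0.0046+0.0152i)·(-0.0038+0.0776i)  (+0.0731-0.0832i)·(-0.2692-0.0088i)  (-0.4037+0.1828i)·(+0.0082-0.4995i)  (+0.7629+0.0000i)·(+0.2442+0.0000i)  (+0.4037+0.1828i)·(-0.0082-0.4995i)  (+0.0731+0.0832i)·(-0.2692+0.0088i)  (+0.0046+0.0152i)·(+0.0038+0.0776i)  (-0.0002+0.0013i)·(+0.0123-0.0008i)
Y_4^0(R⁻¹ n̂) = +0.319210-0.000000i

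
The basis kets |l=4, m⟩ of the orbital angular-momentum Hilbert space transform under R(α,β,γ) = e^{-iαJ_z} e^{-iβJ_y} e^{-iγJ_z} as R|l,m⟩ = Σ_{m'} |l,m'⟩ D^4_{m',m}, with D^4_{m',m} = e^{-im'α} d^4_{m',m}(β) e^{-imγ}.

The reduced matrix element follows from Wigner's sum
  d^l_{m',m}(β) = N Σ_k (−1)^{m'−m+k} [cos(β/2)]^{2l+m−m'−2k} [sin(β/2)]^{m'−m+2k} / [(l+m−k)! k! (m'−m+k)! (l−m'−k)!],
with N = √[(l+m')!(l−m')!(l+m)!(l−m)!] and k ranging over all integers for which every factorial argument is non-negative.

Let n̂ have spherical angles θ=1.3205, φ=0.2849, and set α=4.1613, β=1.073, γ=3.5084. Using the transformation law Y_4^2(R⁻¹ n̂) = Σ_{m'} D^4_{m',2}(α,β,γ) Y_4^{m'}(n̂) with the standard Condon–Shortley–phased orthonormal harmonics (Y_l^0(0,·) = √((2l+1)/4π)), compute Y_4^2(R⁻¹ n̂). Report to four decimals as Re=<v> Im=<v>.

Need the full column D^4_{m',2} for m'=−4..4 at α=4.1613, β=1.073, γ=3.5084.
cos(β/2)=0.859503, sin(β/2)=0.511131
d^4_{-4,2}: single k=6 term ⇒ +0.069705;  D = -0.068265-0.014096i
d^4_{-3,2}: k∈[5..6] ⇒ +0.248650 -0.029311 = +0.219338;  D = +0.150264-0.159781i
d^4_{-2,2}: k∈[4..6] ⇒ +0.558739 -0.158077 +0.004659 = +0.405321;  D = +0.106156+0.391172i
d^4_{-1,2}: k∈[3..5] ⇒ +0.885825 -0.469904 +0.033236 = +0.449158;  D = -0.430901-0.126755i
d^4_{0,2}: k∈[2..4] ⇒ +0.999239 -0.942340 +0.124971 = +0.181870;  D = +0.135085-0.121773i
d^4_{1,2}: k∈[1..3] ⇒ +0.751449 -1.328738 +0.313269 = -0.264019;  D = -0.047923-0.259634i
d^4_{2,2}: k∈[0..2] ⇒ +0.297837 -1.263949 +0.558739 = -0.407373;  D = +0.380016+0.146766i
d^4_{3,2}: k∈[0..1] ⇒ -0.662716 +0.703102 = +0.040386;  D = +0.032123-0.024478i
d^4_{4,2}: single k=0 term ⇒ +0.557349;  D = +0.055673+0.554562i
Y_4^{m'}(θ=1.3205,φ=0.2849) and Σ D·Y over m':
  (-0.0683-0.0141i)·(+0.1630-0.3542i)  (+0.1503-0.1598i)·(+0.1851-0.2127i)  (+0.1062+0.3912i)·(-0.1508+0.0966i)  (-0.4309-0.1268i)·(-0.2801+0.0820i)  (+0.1351-0.1218i)·(+0.1366+0.0000i)  (-0.0479-0.2596i)·(+0.2801+0.0820i)  (+0.3800+0.1468i)·(-0.1508-0.0966i)  (+0.0321-0.0245i)·(-0.1851-0.2127i)  (+0.0557+0.5546i)·(+0.1630+0.3542i)
Y_4^2(R⁻¹ n̂) = -0.160356-0.132593i

Re=-0.1604 Im=-0.1326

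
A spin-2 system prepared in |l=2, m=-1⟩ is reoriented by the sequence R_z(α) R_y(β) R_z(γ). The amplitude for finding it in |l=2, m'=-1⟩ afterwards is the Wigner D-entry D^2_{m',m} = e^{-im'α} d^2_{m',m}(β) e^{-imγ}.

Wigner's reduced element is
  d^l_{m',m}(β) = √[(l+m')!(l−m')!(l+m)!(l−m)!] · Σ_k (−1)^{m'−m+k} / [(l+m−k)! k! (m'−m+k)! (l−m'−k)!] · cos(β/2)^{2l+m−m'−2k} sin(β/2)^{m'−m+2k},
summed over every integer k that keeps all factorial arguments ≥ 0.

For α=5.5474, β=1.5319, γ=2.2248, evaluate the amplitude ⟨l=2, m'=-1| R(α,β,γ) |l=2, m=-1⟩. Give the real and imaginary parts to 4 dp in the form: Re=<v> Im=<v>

Re=-0.0391 Im=-0.4774

Split into d^2_{-1,-1}(β=1.5319) × two z-phases.
With c≡cos(β/2)=0.720724 and s≡sin(β/2)=0.693222, N=[1·6·1·6]^{1/2}=6.000000
k∈{0,1} keeps every argument non-negative
  k=0: (−1)^0·6.0000/(6)·0.7207^4·0.6932^0 = +0.269821
  k=1: (−1)^1·6.0000/(2)·0.7207^2·0.6932^2 = -0.748866
d^2_{-1,-1}(1.5319) = +0.269821 -0.748866 = -0.479045
Attach z-rotation phases: D = e^{-i(-1)(5.5474)}·(-0.479045)·e^{-i(-1)(2.2248)} = -0.039133-0.477443i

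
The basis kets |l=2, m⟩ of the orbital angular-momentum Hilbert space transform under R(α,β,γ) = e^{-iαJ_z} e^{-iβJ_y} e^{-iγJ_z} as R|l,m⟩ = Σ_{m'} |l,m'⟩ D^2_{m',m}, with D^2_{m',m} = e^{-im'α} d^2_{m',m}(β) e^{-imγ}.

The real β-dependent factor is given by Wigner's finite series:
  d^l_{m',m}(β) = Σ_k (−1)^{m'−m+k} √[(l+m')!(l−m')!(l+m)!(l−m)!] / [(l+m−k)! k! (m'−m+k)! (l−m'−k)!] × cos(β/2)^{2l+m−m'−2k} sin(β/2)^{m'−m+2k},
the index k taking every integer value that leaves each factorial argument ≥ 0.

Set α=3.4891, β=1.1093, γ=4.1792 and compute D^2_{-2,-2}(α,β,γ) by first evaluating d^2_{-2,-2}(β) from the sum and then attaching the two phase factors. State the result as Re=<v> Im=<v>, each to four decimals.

Split into d^2_{-2,-2}(β=1.1093) × two z-phases.
c=cos(1.1093/2)=0.850085, s=sin(1.1093/2)=0.526646; N=√[1·24·1·24]=24.000000
k∈{0} keeps every argument non-negative
  k=0: (−1)^0·24.0000/(24)·0.8501^4·0.5266^0 = +0.522215
d^2_{-2,-2}(1.1093) = +0.522215
Phases: e^{-i·(-2)·3.4891}=+0.768044+0.640397i, e^{-i·(-2)·4.1792}=-0.483298+0.875456i ⇒ D=-0.486617+0.189504i

Re=-0.4866 Im=0.1895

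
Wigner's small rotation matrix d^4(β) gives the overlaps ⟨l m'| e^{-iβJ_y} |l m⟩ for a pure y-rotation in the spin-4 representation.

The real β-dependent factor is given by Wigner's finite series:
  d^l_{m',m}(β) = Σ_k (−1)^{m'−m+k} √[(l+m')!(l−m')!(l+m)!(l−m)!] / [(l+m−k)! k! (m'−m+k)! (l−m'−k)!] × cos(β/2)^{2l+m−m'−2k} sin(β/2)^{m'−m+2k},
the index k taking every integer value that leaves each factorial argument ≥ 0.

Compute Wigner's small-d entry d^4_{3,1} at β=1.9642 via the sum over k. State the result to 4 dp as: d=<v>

d^4_{3,1}(β=1.9642) via Wigner's sum:
Half-angle: c=0.555277, s=0.831665. N=√(5040·1·120·6)=1904.940944
The bounds max(0,m−m')=0 and min(l+m,l−m')=1 give 2 terms
  k=0: (−1)^2·1904.9409/(240)·0.5553^6·0.8317^2 = +0.160926
  k=1: (−1)^3·1904.9409/(144)·0.5553^4·0.8317^4 = -0.601662
d^4_{3,1}(1.9642) = +0.160926 -0.601662 = -0.440736

d=-0.4407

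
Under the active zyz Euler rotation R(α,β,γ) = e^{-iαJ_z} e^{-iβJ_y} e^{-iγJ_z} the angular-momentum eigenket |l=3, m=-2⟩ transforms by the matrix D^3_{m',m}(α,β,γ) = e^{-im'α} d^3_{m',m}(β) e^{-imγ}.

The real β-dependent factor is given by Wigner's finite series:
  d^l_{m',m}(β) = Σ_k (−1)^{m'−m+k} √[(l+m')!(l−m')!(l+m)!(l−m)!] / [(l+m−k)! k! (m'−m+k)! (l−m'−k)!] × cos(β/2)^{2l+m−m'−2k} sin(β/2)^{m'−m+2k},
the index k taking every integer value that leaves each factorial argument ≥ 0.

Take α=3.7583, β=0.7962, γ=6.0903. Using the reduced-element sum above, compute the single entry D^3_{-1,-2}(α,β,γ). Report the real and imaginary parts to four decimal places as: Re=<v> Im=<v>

Re=0.5133 Im=0.1207

D^3_{-1,-2}(3.7583,0.7962,6.0903) = e^{-i·-1·3.7583}·d^3_{-1,-2}(0.7962)·e^{-i·-2·6.0903}. Compute d first:
c=cos(0.7962/2)=0.921799, s=sin(0.7962/2)=0.387668; N=√[2·24·1·120]=75.894664
k∈{0,1} keeps every argument non-negative
  k=0: (−1)^1·75.8947/(24)·0.9218^5·0.3877^1 = -0.815908
  k=1: (−1)^2·75.8947/(12)·0.9218^3·0.3877^3 = +0.288614
d^3_{-1,-2}(0.7962) = -0.815908 +0.288614 = -0.527294
D = (-0.815787-0.578352i)·(-0.527294)·(+0.926509-0.376273i) = +0.513296+0.120692i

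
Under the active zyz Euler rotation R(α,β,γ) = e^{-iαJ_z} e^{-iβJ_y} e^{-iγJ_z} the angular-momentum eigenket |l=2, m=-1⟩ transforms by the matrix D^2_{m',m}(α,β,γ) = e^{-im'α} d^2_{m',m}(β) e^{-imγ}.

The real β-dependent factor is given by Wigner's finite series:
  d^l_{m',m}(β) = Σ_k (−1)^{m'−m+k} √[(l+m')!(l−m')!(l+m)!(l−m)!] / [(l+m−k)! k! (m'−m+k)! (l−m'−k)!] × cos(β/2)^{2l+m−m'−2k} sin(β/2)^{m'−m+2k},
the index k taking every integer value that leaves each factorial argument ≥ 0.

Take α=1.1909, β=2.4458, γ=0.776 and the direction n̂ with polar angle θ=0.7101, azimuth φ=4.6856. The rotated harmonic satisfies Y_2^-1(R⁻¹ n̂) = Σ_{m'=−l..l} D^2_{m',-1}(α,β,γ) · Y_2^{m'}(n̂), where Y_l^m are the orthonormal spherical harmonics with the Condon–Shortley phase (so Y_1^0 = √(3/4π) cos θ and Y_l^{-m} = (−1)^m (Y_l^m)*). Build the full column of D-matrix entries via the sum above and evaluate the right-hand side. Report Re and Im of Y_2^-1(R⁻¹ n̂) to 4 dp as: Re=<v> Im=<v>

Re=0.1277 Im=-0.1124

Need the full column D^2_{m',-1} for m'=−2..2 at α=1.1909, β=2.4458, γ=0.776.
cos(β/2)=0.340921, sin(β/2)=0.940092
d^2_{-2,-1}: single k=1 term ⇒ +0.074501;  D = -0.074491-0.001207i
d^2_{-1,-1}: k∈[0..1] ⇒ +0.013509 -0.308155 = -0.294646;  D = +0.113682-0.271832i
d^2_{0,-1}: k∈[0..1] ⇒ -0.091245 +0.693810 = +0.602565;  D = +0.430063+0.422055i
d^2_{1,-1}: k∈[0..1] ⇒ +0.308155 -0.781055 = -0.472900;  D = -0.432777+0.190625i
d^2_{2,-1}: single k=0 term ⇒ -0.566493;  D = +0.019825+0.566146i
Y_2^{m'}(θ=0.7101,φ=4.6856) and Σ D·Y over m':
  (-0.0745-0.0012i)·(-0.1639-0.0088i)  (+0.1137-0.2718i)·(-0.0102+0.3818i)  (+0.4301+0.4221i)·(+0.2287+0.0000i)  (-0.4328+0.1906i)·(+0.0102+0.3818i)  (+0.0198+0.5661i)·(-0.1639+0.0088i)
Y_2^-1(R⁻¹ n̂) = +0.127729-0.112355i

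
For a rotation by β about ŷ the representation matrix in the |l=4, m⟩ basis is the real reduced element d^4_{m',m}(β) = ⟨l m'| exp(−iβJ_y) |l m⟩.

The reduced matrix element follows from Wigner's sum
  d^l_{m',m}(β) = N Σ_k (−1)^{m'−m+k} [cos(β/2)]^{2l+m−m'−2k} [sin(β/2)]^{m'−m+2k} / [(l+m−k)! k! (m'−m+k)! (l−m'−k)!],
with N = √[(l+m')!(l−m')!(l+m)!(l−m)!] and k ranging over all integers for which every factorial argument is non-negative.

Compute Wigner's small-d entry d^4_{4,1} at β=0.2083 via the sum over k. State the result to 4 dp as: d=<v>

d=-0.0082

d^4_{4,1}(β=0.2083) via Wigner's sum:
c=cos(0.2083/2)=0.994581, s=sin(0.2083/2)=0.103962; N=√[40320·1·120·6]=5387.986637
Admissible k: 0..0 (factorial args all ≥0)
  k=0: (−1)^3·5387.9866/(720)·0.9946^5·0.1040^3 = -0.008183
d^4_{4,1}(0.2083) = -0.008183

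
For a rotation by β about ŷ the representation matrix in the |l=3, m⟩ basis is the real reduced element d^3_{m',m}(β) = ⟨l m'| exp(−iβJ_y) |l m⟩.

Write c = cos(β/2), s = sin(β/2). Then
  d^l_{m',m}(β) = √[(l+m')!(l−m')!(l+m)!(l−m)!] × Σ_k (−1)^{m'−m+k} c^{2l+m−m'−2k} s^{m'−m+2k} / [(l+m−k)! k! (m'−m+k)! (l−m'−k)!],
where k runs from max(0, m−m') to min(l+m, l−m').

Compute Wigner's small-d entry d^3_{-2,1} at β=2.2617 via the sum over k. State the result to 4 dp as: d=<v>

d=-0.4547

d^3_{-2,1}(β=2.2617) via Wigner's sum:
With c≡cos(β/2)=0.425891 and s≡sin(β/2)=0.904775, N=[1·120·24·2]^{1/2}=75.894664
Admissible k: 3..4 (factorial args all ≥0)
  k=3: (−1)^0·75.8947/(12)·0.4259^3·0.9048^3 = +0.361865
  k=4: (−1)^1·75.8947/(24)·0.4259^1·0.9048^5 = -0.816583
d^3_{-2,1}(2.2617) = +0.361865 -0.816583 = -0.454718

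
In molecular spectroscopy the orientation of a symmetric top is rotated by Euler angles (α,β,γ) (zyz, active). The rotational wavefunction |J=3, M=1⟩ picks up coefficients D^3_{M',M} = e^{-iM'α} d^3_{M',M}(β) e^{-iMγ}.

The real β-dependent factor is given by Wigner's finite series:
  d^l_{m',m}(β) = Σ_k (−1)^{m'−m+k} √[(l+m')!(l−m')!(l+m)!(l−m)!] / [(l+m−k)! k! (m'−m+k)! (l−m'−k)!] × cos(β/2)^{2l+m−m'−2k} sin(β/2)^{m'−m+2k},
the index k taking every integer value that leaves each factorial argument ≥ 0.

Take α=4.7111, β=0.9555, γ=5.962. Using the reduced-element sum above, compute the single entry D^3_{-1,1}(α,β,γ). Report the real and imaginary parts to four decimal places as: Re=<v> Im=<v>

Split into d^3_{-1,1}(β=0.9555) × two z-phases.
With c≡cos(β/2)=0.888032 and s≡sin(β/2)=0.459782, N=[2·24·24·2]^{1/2}=48.000000
Admissible k: 2..4 (factorial args all ≥0)
  k=2: (−1)^0·48.0000/(8)·0.8880^4·0.4598^2 = +0.788805
  k=3: (−1)^1·48.0000/(6)·0.8880^2·0.4598^4 = -0.281939
  k=4: (−1)^2·48.0000/(48)·0.8880^0·0.4598^6 = +0.009447
d^3_{-1,1}(0.9555) = +0.788805 -0.281939 +0.009447 = +0.516313
D = (-0.001289-0.999999i)·(+0.516313)·(+0.948862+0.315691i) = +0.162364-0.490119i

Re=0.1624 Im=-0.4901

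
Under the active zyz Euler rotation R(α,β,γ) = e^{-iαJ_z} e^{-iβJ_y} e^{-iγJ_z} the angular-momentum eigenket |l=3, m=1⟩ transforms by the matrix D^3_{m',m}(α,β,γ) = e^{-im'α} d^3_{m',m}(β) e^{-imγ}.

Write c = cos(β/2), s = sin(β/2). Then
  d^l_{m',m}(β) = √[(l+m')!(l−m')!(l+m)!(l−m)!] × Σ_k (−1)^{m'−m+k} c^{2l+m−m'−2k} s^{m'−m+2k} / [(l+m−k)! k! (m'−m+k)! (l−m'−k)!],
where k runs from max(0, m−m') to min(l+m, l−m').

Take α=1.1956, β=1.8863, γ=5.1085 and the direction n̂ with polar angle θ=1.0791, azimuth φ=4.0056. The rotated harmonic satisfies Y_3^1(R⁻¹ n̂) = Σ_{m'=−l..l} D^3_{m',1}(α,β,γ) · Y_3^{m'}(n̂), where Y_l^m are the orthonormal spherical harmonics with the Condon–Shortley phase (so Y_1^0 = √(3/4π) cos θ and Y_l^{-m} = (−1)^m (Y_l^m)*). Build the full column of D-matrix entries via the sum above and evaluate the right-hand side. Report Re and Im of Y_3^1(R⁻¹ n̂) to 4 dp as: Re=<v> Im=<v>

Need the full column D^3_{m',1} for m'=−3..3 at α=1.1956, β=1.8863, γ=5.1085.
cos(β/2)=0.587241, sin(β/2)=0.809412
d^3_{-3,1}: single k=4 term ⇒ +0.573267;  D = +0.028134-0.572577i
d^3_{-2,1}: k∈[3..4] ⇒ +0.679186 -0.645156 = +0.034030;  D = -0.031013-0.014009i
d^3_{-1,1}: k∈[2..4] ⇒ +0.467473 -1.184136 +0.281201 = -0.435461;  D = +0.312226-0.303548i
d^3_{0,1}: k∈[1..3] ⇒ +0.195814 -1.116016 +0.706733 = -0.213470;  D = -0.082364-0.196940i
d^3_{1,1}: k∈[0..2] ⇒ +0.041011 -0.623298 +0.888102 = +0.305815;  D = +0.305748-0.006396i
d^3_{2,1}: k∈[0..1] ⇒ -0.178753 +0.679186 = +0.500433;  D = +0.173609-0.469354i
d^3_{3,1}: single k=0 term ⇒ +0.301753;  D = -0.224963-0.201112i
Y_3^{m'}(θ=1.0791,φ=4.0056) and Σ D·Y over m':
  (+0.0281-0.5726i)·(+0.2437+0.1493i)  (-0.0310-0.0140i)·(-0.0587-0.3703i)  (+0.3122-0.3035i)·(-0.0212+0.0248i)  (-0.0824-0.1969i)·(-0.3322+0.0000i)  (+0.3057-0.0064i)·(+0.0212+0.0248i)  (+0.1736-0.4694i)·(-0.0587+0.3703i)  (-0.2250-0.2011i)·(-0.2437+0.1493i)
Y_3^1(R⁻¹ n̂) = +0.372357+0.071280i

Re=0.3724 Im=0.0713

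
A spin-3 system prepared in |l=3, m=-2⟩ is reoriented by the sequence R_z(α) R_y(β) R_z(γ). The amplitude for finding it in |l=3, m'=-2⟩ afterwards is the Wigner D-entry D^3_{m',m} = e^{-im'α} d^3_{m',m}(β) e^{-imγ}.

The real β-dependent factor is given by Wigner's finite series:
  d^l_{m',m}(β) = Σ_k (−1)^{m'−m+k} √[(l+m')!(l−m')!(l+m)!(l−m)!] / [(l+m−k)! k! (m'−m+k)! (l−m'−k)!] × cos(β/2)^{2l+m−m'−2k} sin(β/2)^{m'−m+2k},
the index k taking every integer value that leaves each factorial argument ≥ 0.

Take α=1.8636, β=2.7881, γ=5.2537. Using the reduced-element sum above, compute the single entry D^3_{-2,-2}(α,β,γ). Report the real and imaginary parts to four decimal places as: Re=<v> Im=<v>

Re=0.0004 Im=-0.0046

First d^3_{-2,-2}(β=2.7881), then the phase factors e^{-i(-2)α} and e^{-i(-2)γ}:
With c≡cos(β/2)=0.175828 and s≡sin(β/2)=0.984421, N=[1·120·1·120]^{1/2}=120.000000
k: max(0,(-2)−(-2))=0 … min(3+(-2),3−(-2))=1
  k=0: (−1)^0·120.0000/(120)·0.1758^6·0.9844^0 = +0.000030
  k=1: (−1)^1·120.0000/(24)·0.1758^4·0.9844^2 = -0.004631
d^3_{-2,-2}(2.7881) = +0.000030 -0.004631 = -0.004601
Phases: e^{-i·(-2)·1.8636}=-0.833377-0.552706i, e^{-i·(-2)·5.2537}=-0.469014-0.883191i ⇒ D=+0.000448-0.004580i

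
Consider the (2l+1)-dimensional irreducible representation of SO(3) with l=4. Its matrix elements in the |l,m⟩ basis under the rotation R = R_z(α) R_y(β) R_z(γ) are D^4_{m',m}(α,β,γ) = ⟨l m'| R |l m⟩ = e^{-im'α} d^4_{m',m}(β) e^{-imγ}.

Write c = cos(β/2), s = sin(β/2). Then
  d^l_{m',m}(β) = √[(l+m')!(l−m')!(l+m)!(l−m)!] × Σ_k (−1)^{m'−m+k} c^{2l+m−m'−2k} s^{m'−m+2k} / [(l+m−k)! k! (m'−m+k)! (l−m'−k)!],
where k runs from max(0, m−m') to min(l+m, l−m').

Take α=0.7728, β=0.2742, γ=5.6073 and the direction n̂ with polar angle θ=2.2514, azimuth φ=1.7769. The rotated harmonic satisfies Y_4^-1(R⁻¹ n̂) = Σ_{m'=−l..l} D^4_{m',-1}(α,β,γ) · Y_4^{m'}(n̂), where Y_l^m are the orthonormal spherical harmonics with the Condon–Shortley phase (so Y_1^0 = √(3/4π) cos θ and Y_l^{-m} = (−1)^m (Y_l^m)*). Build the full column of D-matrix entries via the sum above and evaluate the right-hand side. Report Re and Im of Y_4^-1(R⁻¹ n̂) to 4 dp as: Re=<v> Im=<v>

Re=0.0109 Im=-0.2635

Need the full column D^4_{m',-1} for m'=−4..4 at α=0.7728, β=0.2742, γ=5.6073.
cos(β/2)=0.990617, sin(β/2)=0.136671
d^4_{-4,-1}: single k=3 term ⇒ +0.018224;  D = -0.013625+0.012103i
d^4_{-3,-1}: k∈[2..3] ⇒ +0.140106 -0.004445 = +0.135661;  D = -0.009721+0.135312i
d^4_{-2,-1}: k∈[1..3] ⇒ +0.542814 -0.051661 +0.000656 = +0.491809;  D = +0.317239+0.375813i
d^4_{-1,-1}: k∈[0..3] ⇒ +0.927352 -0.264775 +0.010080 -0.000064 = +0.672593;  D = +0.669436+0.065082i
d^4_{0,-1}: k∈[0..3] ⇒ -0.572176 +0.065346 -0.001244 +0.000004 = -0.508070;  D = -0.396372+0.317843i
d^4_{1,-1}: k∈[0..3] ⇒ +0.176517 -0.010080 +0.000096 -0.000000 = +0.166533;  D = +0.020285-0.165293i
d^4_{2,-1}: k∈[0..2] ⇒ -0.034441 +0.000983 -0.000004 = -0.033461;  D = +0.020269+0.026624i
d^4_{3,-1}: k∈[0..1] ⇒ +0.004445 -0.000051 = +0.004394;  D = -0.004346-0.000645i
d^4_{4,-1}: single k=0 term ⇒ -0.000347;  D = +0.000281-0.000203i
Y_4^{m'}(θ=2.2514,φ=1.7769) and Σ D·Y over m':
  (-0.0136+0.0121i)·(+0.1096-0.1185i)  (-0.0097+0.1353i)·(-0.2143-0.3013i)  (+0.3172+0.3758i)·(-0.3280+0.1434i)  (+0.6694+0.0651i)·(-0.0108-0.0517i)  (-0.3964+0.3178i)·(-0.3588+0.0000i)  (+0.0203-0.1653i)·(+0.0108-0.0517i)  (+0.0203+0.0266i)·(-0.3280-0.1434i)  (-0.0043-0.0006i)·(+0.2143-0.3013i)  (+0.0003-0.0002i)·(+0.1096+0.1185i)
Y_4^-1(R⁻¹ n̂) = +0.010935-0.263526i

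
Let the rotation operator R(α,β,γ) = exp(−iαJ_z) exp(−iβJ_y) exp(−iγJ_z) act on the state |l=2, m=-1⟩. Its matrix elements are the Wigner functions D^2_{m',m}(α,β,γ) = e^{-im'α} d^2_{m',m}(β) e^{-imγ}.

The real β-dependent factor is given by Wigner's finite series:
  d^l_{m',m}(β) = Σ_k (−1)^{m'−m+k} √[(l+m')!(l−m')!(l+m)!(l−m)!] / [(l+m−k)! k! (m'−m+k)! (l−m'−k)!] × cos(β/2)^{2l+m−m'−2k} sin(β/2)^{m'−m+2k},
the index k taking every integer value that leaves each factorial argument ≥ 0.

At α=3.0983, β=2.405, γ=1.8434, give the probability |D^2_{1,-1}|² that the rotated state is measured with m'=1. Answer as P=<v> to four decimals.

P=0.1757

First d^2_{1,-1}(β=2.405), then the phase factors e^{-i(1)α} and e^{-i(-1)γ}:
c=cos(2.405/2)=0.360027, s=sin(2.405/2)=0.932942; N=√[6·1·1·6]=6.000000
The bounds max(0,m−m')=0 and min(l+m,l−m')=1 give 2 terms
  k=0: (−1)^2·6.0000/(2)·0.3600^2·0.9329^2 = +0.338454
  k=1: (−1)^3·6.0000/(6)·0.3600^0·0.9329^4 = -0.757563
d^2_{1,-1}(2.405) = +0.338454 -0.757563 = -0.419109
|D^2_{1,-1}|² = |d^2_{1,-1}(β)|² = (-0.419109)² = 0.175652 (the z-rotation phases have unit modulus)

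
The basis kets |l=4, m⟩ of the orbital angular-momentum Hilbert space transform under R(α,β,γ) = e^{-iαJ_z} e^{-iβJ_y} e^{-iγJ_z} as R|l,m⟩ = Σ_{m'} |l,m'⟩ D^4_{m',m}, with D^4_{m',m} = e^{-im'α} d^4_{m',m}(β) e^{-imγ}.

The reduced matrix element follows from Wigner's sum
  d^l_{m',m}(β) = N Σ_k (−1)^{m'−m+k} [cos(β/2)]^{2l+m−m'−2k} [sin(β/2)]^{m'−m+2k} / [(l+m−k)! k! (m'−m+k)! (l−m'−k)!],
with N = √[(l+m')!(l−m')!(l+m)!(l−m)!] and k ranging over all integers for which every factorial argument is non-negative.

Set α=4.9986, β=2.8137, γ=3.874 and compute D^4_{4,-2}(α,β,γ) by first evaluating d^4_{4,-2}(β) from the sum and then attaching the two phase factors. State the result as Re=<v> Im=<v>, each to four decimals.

Re=0.1234 Im=0.0409

Split into d^4_{4,-2}(β=2.8137) × two z-phases.
With c≡cos(β/2)=0.163213 and s≡sin(β/2)=0.986591, N=[40320·1·2·720]^{1/2}=7619.763776
The bounds max(0,m−m')=0 and min(l+m,l−m')=0 give 1 term
  k=0: (−1)^6·7619.7638/(1440)·0.1632^2·0.9866^6 = +0.129990
d^4_{4,-2}(2.8137) = +0.129990
Attach z-rotation phases: D = e^{-i(4)(4.9986)}·(+0.129990)·e^{-i(-2)(3.874)} = +0.123392+0.040887i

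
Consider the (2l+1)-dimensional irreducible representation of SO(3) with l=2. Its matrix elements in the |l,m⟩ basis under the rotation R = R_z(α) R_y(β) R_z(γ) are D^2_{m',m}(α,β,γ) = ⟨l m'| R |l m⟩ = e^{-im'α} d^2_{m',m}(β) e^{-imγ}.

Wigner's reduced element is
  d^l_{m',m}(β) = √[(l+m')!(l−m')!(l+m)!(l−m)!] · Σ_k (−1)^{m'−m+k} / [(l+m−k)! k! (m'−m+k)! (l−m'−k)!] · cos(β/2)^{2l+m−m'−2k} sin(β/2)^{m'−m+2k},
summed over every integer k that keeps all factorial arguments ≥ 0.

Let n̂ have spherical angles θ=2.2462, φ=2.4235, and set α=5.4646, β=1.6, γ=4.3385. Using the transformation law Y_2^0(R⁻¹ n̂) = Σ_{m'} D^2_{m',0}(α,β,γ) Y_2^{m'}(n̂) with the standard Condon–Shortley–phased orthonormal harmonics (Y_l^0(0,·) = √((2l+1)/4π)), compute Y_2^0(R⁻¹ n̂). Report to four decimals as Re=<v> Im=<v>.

Need the full column D^2_{m',0} for m'=−2..2 at α=5.4646, β=1.6, γ=4.3385.
cos(β/2)=0.696707, sin(β/2)=0.717356
d^2_{-2,0}: single k=2 term ⇒ +0.611850;  D = -0.040581-0.610503i
d^2_{-1,0}: k∈[1..2] ⇒ +0.594238 -0.629985 = -0.035747;  D = -0.024424+0.026102i
d^2_{0,0}: k∈[0..2] ⇒ +0.235613 -0.999147 +0.264813 = -0.498721;  D = -0.498721+0.000000i
d^2_{1,0}: k∈[0..1] ⇒ -0.594238 +0.629985 = +0.035747;  D = +0.024424+0.026102i
d^2_{2,0}: single k=0 term ⇒ +0.611850;  D = -0.040581+0.610503i
Y_2^{m'}(θ=2.2462,φ=2.4235) and Σ D·Y over m':
  (-0.0406-0.6105i)·(+0.0316+0.2332i)  (-0.0244+0.0261i)·(+0.2839+0.2480i)  (-0.4987+0.0000i)·(+0.0545+0.0000i)  (+0.0244+0.0261i)·(-0.2839+0.2480i)  (-0.0406+0.6105i)·(+0.0316-0.2332i)
Y_2^0(R⁻¹ n̂) = +0.228146-0.000000i

Re=0.2281 Im=0.0000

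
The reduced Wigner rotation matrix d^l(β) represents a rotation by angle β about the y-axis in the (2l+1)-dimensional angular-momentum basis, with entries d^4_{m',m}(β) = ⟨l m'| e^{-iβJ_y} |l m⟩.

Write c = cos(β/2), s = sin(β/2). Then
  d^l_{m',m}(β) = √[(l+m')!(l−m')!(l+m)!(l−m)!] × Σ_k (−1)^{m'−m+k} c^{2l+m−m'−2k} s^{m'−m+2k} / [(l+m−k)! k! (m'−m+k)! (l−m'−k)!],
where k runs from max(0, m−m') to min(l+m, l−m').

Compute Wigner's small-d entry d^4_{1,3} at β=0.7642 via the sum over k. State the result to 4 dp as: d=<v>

d^4_{1,3}(β=0.7642) via Wigner's sum:
Half-angle: c=0.927884, s=0.372870. N=√(120·6·5040·1)=1904.940944
The bounds max(0,m−m')=2 and min(l+m,l−m')=3 give 2 terms
  k=2: (−1)^0·1904.9409/(240)·0.9279^6·0.3729^2 = +0.704281
  k=3: (−1)^1·1904.9409/(144)·0.9279^4·0.3729^4 = -0.189549
d^4_{1,3}(0.7642) = +0.704281 -0.189549 = +0.514732

d=0.5147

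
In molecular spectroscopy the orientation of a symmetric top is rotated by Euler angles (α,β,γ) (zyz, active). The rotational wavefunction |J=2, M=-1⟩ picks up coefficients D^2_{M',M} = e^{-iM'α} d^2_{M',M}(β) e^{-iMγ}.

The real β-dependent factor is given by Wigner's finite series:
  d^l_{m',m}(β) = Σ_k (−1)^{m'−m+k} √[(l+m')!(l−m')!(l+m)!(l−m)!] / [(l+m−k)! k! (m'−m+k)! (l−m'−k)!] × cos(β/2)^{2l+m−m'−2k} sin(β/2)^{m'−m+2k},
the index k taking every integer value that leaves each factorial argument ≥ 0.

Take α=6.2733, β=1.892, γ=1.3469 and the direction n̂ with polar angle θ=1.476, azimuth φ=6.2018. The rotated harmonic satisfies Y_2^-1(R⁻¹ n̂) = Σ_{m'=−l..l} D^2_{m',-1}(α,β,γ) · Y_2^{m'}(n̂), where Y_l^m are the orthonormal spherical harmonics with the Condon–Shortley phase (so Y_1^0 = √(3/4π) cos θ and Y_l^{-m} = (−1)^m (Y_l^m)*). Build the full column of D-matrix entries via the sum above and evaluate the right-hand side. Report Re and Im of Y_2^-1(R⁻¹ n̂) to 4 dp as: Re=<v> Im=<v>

Need the full column D^2_{m',-1} for m'=−2..2 at α=6.2733, β=1.892, γ=1.3469.
cos(β/2)=0.584932, sin(β/2)=0.811082
d^2_{-2,-1}: single k=1 term ⇒ +0.324647;  D = +0.078325+0.315057i
d^2_{-1,-1}: k∈[0..1] ⇒ +0.117064 -0.675246 = -0.558182;  D = -0.129307-0.542998i
d^2_{0,-1}: k∈[0..1] ⇒ -0.397610 +0.764497 = +0.366887;  D = +0.081460+0.357730i
d^2_{1,-1}: k∈[0..1] ⇒ +0.675246 -0.432772 = +0.242473;  D = +0.051497+0.236942i
d^2_{2,-1}: single k=0 term ⇒ -0.624209;  D = -0.126534-0.611250i
Y_2^{m'}(θ=1.476,φ=6.2018) and Σ D·Y over m':
  (+0.0783+0.3151i)·(+0.3778+0.0620i)  (-0.1293-0.5430i)·(+0.0726+0.0059i)  (+0.0815+0.3577i)·(-0.3069+0.0000i)  (+0.0515+0.2369i)·(-0.0726+0.0059i)  (-0.1265-0.6112i)·(+0.3778-0.0620i)
Y_2^-1(R⁻¹ n̂) = -0.111984-0.266021i

Re=-0.1120 Im=-0.2660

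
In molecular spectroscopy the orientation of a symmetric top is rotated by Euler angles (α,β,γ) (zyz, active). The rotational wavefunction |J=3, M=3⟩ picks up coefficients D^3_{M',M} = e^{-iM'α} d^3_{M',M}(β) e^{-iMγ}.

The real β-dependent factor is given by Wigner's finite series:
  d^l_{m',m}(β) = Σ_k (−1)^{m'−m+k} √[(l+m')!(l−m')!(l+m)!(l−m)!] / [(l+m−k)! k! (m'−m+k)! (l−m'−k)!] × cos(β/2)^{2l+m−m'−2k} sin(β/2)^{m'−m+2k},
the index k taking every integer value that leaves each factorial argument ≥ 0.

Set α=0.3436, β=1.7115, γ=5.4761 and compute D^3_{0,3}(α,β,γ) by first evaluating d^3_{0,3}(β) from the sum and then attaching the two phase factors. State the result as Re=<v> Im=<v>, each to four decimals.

Split into d^3_{0,3}(β=1.7115) × two z-phases.
Half-angle: c=0.655652, s=0.755063. N=√(6·6·720·1)=160.996894
k∈{3} keeps every argument non-negative
  k=3: (−1)^0·160.9969/(36)·0.6557^3·0.7551^3 = +0.542607
d^3_{0,3}(1.7115) = +0.542607
D = (+1.000000+0.000000i)·(+0.542607)·(-0.751584+0.659638i) = -0.407814+0.357924i

Re=-0.4078 Im=0.3579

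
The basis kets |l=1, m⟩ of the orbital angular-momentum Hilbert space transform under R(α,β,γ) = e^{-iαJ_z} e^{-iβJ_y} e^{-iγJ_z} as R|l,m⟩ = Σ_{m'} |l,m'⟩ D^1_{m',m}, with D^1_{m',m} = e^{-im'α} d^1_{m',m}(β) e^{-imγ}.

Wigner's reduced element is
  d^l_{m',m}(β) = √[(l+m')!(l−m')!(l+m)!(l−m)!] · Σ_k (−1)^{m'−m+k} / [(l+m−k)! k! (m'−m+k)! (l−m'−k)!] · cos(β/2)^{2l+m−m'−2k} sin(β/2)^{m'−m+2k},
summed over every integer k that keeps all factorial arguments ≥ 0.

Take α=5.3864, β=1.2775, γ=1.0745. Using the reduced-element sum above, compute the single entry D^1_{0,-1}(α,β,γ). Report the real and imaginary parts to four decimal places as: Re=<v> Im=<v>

Re=-0.3223 Im=-0.5952

First d^1_{0,-1}(β=1.2775), then the phase factors e^{-i(0)α} and e^{-i(-1)γ}:
With c≡cos(β/2)=0.802842 and s≡sin(β/2)=0.596192, N=[1·1·1·2]^{1/2}=1.414214
Admissible k: 0..0 (factorial args all ≥0)
  k=0: (−1)^1·1.4142/(1)·0.8028^1·0.5962^1 = -0.676911
d^1_{0,-1}(1.2775) = -0.676911
Attach z-rotation phases: D = e^{-i(0)(5.3864)}·(-0.676911)·e^{-i(-1)(1.0745)} = -0.322326-0.595243i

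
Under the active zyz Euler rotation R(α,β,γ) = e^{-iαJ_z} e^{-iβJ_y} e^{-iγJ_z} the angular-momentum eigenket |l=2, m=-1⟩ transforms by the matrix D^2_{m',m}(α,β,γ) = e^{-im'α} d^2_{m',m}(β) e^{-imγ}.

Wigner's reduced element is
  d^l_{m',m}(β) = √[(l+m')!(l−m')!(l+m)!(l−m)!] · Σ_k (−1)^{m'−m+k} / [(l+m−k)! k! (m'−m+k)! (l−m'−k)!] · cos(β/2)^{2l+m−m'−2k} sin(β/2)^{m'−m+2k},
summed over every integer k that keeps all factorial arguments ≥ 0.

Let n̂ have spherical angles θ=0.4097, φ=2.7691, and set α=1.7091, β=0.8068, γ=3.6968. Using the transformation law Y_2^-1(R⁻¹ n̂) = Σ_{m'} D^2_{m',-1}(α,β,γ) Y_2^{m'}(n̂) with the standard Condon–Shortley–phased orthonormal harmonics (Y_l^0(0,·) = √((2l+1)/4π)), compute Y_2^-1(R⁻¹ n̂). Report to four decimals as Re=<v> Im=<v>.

Re=0.1588 Im=0.3434

Need the full column D^2_{m',-1} for m'=−2..2 at α=1.7091, β=0.8068, γ=3.6968.
cos(β/2)=0.919732, sin(β/2)=0.392548
d^2_{-2,-1}: single k=1 term ⇒ +0.610810;  D = +0.411402+0.451483i
d^2_{-1,-1}: k∈[0..1] ⇒ +0.715557 -0.391046 = +0.324511;  D = +0.207441-0.249551i
d^2_{0,-1}: k∈[0..1] ⇒ -0.748086 +0.136274 = -0.611812;  D = +0.519912+0.322498i
d^2_{1,-1}: k∈[0..1] ⇒ +0.391046 -0.023745 = +0.367302;  D = -0.148732+0.335841i
d^2_{2,-1}: single k=0 term ⇒ -0.111268;  D = -0.106977-0.030600i
Y_2^{m'}(θ=0.4097,φ=2.7691) and Σ D·Y over m':
  (+0.4114+0.4515i)·(+0.0451+0.0416i)  (+0.2074-0.2496i)·(-0.2629-0.1027i)  (+0.5199+0.3225i)·(+0.4807+0.0000i)  (-0.1487+0.3358i)·(+0.2629-0.1027i)  (-0.1070-0.0306i)·(+0.0451-0.0416i)
Y_2^-1(R⁻¹ n̂) = +0.158805+0.343385i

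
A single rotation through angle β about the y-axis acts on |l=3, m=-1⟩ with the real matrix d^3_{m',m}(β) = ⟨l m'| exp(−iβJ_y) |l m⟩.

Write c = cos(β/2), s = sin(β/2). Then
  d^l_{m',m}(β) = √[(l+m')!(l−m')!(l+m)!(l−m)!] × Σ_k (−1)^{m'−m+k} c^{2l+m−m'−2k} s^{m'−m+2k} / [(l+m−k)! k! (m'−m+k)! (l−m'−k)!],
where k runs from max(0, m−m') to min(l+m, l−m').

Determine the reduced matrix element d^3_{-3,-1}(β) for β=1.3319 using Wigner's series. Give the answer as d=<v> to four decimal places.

d=0.5652

d^3_{-3,-1}(β=1.3319) via Wigner's sum:
With c≡cos(β/2)=0.786330 and s≡sin(β/2)=0.617806, N=[1·720·2·24]^{1/2}=185.903201
Admissible k: 2..2 (factorial args all ≥0)
  k=2: (−1)^0·185.9032/(48)·0.7863^4·0.6178^2 = +0.565159
d^3_{-3,-1}(1.3319) = +0.565159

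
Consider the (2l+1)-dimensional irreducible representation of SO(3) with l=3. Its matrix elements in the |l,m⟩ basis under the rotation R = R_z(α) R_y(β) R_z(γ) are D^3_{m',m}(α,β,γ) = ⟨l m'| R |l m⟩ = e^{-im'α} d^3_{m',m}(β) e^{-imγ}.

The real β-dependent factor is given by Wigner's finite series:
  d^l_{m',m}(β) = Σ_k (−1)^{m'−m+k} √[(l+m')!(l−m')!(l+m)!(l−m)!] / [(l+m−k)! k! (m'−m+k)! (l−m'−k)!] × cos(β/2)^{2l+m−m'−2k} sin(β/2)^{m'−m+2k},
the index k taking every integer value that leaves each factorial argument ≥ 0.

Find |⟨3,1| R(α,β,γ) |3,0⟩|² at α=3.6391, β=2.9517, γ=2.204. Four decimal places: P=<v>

D^3_{1,0}(3.6391,2.9517,2.204) = e^{-i·1·3.6391}·d^3_{1,0}(2.9517)·e^{-i·0·2.204}. Compute d first:
c=cos(2.9517/2)=0.094804, s=sin(2.9517/2)=0.995496; N=√[24·2·6·6]=41.569219
k: max(0,(0)−(1))=0 … min(3+(0),3−(1))=2
  k=0: (−1)^1·41.5692/(12)·0.0948^5·0.9955^1 = -0.000026
  k=1: (−1)^2·41.5692/(4)·0.0948^3·0.9955^3 = +0.008736
  k=2: (−1)^3·41.5692/(12)·0.0948^1·0.9955^5 = -0.321080
d^3_{1,0}(2.9517) = -0.000026 +0.008736 -0.321080 = -0.312371
|D^3_{1,0}|² = |d^3_{1,0}(β)|² = (-0.312371)² = 0.097576 (the z-rotation phases have unit modulus)

P=0.0976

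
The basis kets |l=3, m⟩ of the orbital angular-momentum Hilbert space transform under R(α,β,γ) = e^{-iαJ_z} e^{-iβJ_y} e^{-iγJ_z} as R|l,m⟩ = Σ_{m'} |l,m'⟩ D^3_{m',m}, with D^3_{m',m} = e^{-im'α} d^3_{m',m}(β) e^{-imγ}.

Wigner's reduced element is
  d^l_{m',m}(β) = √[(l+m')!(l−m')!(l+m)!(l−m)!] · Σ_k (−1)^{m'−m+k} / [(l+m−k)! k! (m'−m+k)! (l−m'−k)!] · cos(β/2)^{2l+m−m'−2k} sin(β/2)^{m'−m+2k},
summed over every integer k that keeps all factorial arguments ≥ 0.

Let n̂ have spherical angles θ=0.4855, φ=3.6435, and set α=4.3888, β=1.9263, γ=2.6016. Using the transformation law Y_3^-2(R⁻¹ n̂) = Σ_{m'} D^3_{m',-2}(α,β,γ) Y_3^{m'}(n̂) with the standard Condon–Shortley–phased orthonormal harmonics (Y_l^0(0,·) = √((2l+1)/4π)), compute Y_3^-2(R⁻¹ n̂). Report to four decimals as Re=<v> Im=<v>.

Need the full column D^3_{m',-2} for m'=−3..3 at α=4.3888, β=1.9263, γ=2.6016.
cos(β/2)=0.570937, sin(β/2)=0.820994
d^3_{-3,-2}: single k=1 term ⇒ +0.121999;  D = +0.108215-0.056332i
d^3_{-2,-2}: k∈[0..1] ⇒ +0.034636 -0.358098 = -0.323462;  D = -0.050373-0.319516i
d^3_{-1,-2}: k∈[0..1] ⇒ -0.157500 +0.651349 = +0.493850;  D = -0.486961-0.082198i
d^3_{0,-2}: k∈[0..1] ⇒ +0.392277 -0.811142 = -0.418865;  D = -0.197428+0.369418i
d^3_{1,-2}: k∈[0..1] ⇒ -0.651349 +0.673423 = +0.022074;  D = +0.015149+0.016055i
d^3_{2,-2}: k∈[0..1] ⇒ +0.740468 -0.306225 = +0.434243;  D = -0.394202+0.182131i
d^3_{3,-2}: single k=0 term ⇒ -0.521631;  D = +0.056859+0.518523i
Y_3^{m'}(θ=0.4855,φ=3.6435) and Σ D·Y over m':
  (+0.1082-0.0563i)·(-0.0028+0.0423i)  (-0.0504-0.3195i)·(+0.1057-0.1660i)  (-0.4870-0.0822i)·(-0.3849+0.2112i)  (-0.1974+0.3694i)·(+0.3007+0.0000i)  (+0.0151+0.0161i)·(+0.3849+0.2112i)  (-0.3942+0.1821i)·(+0.1057+0.1660i)  (+0.0569+0.5185i)·(+0.0028+0.0423i)
Y_3^-2(R⁻¹ n̂) = -0.002130-0.013784i

Re=-0.0021 Im=-0.0138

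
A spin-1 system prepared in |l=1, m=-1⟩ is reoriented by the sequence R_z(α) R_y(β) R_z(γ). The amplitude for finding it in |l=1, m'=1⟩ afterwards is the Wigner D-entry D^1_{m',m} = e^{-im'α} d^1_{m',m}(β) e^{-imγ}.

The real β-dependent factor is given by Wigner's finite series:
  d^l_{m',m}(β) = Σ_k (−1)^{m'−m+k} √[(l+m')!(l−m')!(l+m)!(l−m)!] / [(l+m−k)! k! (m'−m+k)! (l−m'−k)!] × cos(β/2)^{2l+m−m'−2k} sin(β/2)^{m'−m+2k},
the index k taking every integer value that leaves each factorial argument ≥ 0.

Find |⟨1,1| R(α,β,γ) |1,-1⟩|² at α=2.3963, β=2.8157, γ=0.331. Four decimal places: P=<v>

P=0.9481

D^1_{1,-1}(2.3963,2.8157,0.331) = e^{-i·1·2.3963}·d^1_{1,-1}(2.8157)·e^{-i·-1·0.331}. Compute d first:
c=cos(2.8157/2)=0.162226, s=sin(2.8157/2)=0.986754; N=√[2·1·1·2]=2.000000
Admissible k: 0..0 (factorial args all ≥0)
  k=0: (−1)^2·2.0000/(2)·0.1622^0·0.9868^2 = +0.973683
d^1_{1,-1}(2.8157) = +0.973683
|D^1_{1,-1}|² = |d^1_{1,-1}(β)|² = (+0.973683)² = 0.948058 (the z-rotation phases have unit modulus)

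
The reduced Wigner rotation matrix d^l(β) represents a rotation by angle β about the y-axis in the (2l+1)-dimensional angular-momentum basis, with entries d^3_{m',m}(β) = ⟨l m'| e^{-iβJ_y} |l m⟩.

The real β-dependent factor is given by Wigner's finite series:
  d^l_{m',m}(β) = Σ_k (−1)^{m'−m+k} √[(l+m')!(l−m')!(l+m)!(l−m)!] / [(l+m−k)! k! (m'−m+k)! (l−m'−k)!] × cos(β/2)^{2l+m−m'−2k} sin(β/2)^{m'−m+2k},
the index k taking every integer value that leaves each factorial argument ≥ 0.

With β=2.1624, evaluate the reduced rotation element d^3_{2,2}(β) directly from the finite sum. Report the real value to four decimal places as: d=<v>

d=-0.1796

d^3_{2,2}(β=2.1624) via Wigner's sum:
c=cos(2.1624/2)=0.470270, s=sin(2.1624/2)=0.882523; N=√[120·1·120·1]=120.000000
k∈{0,1} keeps every argument non-negative
  k=0: (−1)^0·120.0000/(120)·0.4703^6·0.8825^0 = +0.010816
  k=1: (−1)^1·120.0000/(24)·0.4703^4·0.8825^2 = -0.190463
d^3_{2,2}(2.1624) = +0.010816 -0.190463 = -0.179646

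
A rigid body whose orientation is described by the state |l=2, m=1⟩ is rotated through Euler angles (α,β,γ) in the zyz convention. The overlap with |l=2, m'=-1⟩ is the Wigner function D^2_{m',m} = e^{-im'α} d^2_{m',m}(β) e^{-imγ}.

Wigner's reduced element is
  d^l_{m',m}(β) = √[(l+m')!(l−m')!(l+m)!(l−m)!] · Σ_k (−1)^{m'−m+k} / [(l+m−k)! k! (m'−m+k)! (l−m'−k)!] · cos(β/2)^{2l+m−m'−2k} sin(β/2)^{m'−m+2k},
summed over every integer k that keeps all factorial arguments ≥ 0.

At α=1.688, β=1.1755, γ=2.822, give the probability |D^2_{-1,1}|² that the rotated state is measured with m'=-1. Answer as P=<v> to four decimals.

D^2_{-1,1}(1.688,1.1755,2.822) = e^{-i·-1·1.688}·d^2_{-1,1}(1.1755)·e^{-i·1·2.822}. Compute d first:
c=cos(1.1755/2)=0.832190, s=sin(1.1755/2)=0.554490; N=√[1·6·6·1]=6.000000
Admissible k: 2..3 (factorial args all ≥0)
  k=2: (−1)^0·6.0000/(2)·0.8322^2·0.5545^2 = +0.638784
  k=3: (−1)^1·6.0000/(6)·0.8322^0·0.5545^4 = -0.094531
d^2_{-1,1}(1.1755) = +0.638784 -0.094531 = +0.544253
|D^2_{-1,1}|² = |d^2_{-1,1}(β)|² = (+0.544253)² = 0.296211 (the z-rotation phases have unit modulus)

P=0.2962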